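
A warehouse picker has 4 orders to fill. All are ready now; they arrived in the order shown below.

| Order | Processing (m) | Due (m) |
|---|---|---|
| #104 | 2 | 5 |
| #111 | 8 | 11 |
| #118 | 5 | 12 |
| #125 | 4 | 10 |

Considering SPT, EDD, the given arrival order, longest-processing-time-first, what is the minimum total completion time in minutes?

38

SPT (increasing processing time): #104 #125 #118 #111.
#104: 0→2
#125: 2→6
#118: 6→11
#111: 11→19
Sum = 2+6+11+19 = 38.
EDD (increasing due date): #104 #125 #111 #118.
#104: 0→2
#125: 2→6
#111: 6→14
#118: 14→19
Sum = 2+6+14+19 = 41.
FIFO (arrival order): #104 #111 #118 #125.
#104: 0→2
#111: 2→10
#118: 10→15
#125: 15→19
Sum = 2+10+15+19 = 46.
LPT (decreasing processing time): #111 #118 #125 #104.
#111: 0→8
#118: 8→13
#125: 13→17
#104: 17→19
Sum = 8+13+17+19 = 57.
SPT 38, EDD 41, FIFO 46, LPT 57 → minimum 38.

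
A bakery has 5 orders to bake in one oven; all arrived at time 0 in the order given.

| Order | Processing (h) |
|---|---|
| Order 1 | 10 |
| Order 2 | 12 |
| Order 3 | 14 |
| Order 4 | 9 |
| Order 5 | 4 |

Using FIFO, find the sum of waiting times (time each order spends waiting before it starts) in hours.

113

FIFO (arrival order): Order 1 Order 2 Order 3 Order 4 Order 5.
Order 1: waits 0, runs 0→10
Order 2: waits 10, runs 10→22
Order 3: waits 22, runs 22→36
Order 4: waits 36, runs 36→45
Order 5: waits 45, runs 45→49
Sum = 0+10+22+36+45 = 113.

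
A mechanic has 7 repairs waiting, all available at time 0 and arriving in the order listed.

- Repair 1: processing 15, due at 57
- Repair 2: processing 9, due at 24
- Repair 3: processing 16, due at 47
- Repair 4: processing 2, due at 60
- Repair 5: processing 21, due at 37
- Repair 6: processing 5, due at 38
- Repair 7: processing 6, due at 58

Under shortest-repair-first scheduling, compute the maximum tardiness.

SPT (increasing processing time): Repair 4 Repair 6 Repair 7 Repair 2 Repair 1 Repair 3 Repair 5.
Repair 4: 0→2, due 60, tardiness 0
Repair 6: 2→7, due 38, tardiness 0
Repair 7: 7→13, due 58, tardiness 0
Repair 2: 13→22, due 24, tardiness 0
Repair 1: 22→37, due 57, tardiness 0
Repair 3: 37→53, due 47, tardiness 6
Repair 5: 53→74, due 37, tardiness 37
Maximum = 37.

37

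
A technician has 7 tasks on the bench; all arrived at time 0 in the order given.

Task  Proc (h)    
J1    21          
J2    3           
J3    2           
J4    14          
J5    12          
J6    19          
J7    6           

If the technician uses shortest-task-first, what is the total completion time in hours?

211

SPT (increasing processing time): J3 J2 J7 J5 J4 J6 J1.
J3: 0→2
J2: 2→5
J7: 5→11
J5: 11→23
J4: 23→37
J6: 37→56
J1: 56→77
Sum = 2+5+11+23+37+56+77 = 211.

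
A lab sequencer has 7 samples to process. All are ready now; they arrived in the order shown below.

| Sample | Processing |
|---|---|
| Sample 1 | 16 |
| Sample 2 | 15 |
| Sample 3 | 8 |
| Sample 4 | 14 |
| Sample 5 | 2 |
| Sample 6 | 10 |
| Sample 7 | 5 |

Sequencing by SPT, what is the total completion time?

212

SPT (increasing processing time): Sample 5 Sample 7 Sample 3 Sample 6 Sample 4 Sample 2 Sample 1.
Sample 5: 0→2
Sample 7: 2→7
Sample 3: 7→15
Sample 6: 15→25
Sample 4: 25→39
Sample 2: 39→54
Sample 1: 54→70
Sum = 2+7+15+25+39+54+70 = 212.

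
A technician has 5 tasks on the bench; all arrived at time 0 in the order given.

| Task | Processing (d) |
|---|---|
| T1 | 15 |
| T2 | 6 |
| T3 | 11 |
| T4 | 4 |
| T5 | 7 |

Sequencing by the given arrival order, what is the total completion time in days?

FIFO (arrival order): T1 T2 T3 T4 T5.
T1: 0→15
T2: 15→21
T3: 21→32
T4: 32→36
T5: 36→43
Sum = 15+21+32+36+43 = 147.

147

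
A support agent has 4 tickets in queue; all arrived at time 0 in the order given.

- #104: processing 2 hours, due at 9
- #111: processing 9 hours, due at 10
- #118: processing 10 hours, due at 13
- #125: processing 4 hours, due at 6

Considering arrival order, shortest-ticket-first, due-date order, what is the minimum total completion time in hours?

48

FIFO (arrival order): #104 #111 #118 #125.
#104: 0→2
#111: 2→11
#118: 11→21
#125: 21→25
Sum = 2+11+21+25 = 59.
SPT (increasing processing time): #104 #125 #111 #118.
#104: 0→2
#125: 2→6
#111: 6→15
#118: 15→25
Sum = 2+6+15+25 = 48.
EDD (increasing due date): #125 #104 #111 #118.
#125: 0→4
#104: 4→6
#111: 6→15
#118: 15→25
Sum = 4+6+15+25 = 50.
FIFO 59, SPT 48, EDD 50 → minimum 48.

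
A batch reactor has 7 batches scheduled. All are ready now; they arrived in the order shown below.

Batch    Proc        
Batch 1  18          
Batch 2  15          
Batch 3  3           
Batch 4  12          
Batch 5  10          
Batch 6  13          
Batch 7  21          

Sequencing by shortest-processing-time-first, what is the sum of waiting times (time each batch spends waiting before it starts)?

SPT (increasing processing time): Batch 3 Batch 5 Batch 4 Batch 6 Batch 2 Batch 1 Batch 7.
Batch 3: waits 0, runs 0→3
Batch 5: waits 3, runs 3→13
Batch 4: waits 13, runs 13→25
Batch 6: waits 25, runs 25→38
Batch 2: waits 38, runs 38→53
Batch 1: waits 53, runs 53→71
Batch 7: waits 71, runs 71→92
Sum = 0+3+13+25+38+53+71 = 203.

203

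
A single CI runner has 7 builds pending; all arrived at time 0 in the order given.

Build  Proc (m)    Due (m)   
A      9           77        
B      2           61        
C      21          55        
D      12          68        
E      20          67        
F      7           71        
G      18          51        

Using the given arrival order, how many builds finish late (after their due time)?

1

FIFO (arrival order): A B C D E F G.
A: 0→9, due 77, tardiness 0
B: 9→11, due 61, tardiness 0
C: 11→32, due 55, tardiness 0
D: 32→44, due 68, tardiness 0
E: 44→64, due 67, tardiness 0
F: 64→71, due 71, tardiness 0
G: 71→89, due 51, tardiness 38
Late builds: 1.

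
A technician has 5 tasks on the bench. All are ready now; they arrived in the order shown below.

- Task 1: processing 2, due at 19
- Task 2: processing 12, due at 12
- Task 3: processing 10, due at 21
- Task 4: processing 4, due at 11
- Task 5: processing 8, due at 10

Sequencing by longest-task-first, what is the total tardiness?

LPT (decreasing processing time): Task 2 Task 3 Task 5 Task 4 Task 1.
Task 2: 0→12, due 12, tardiness 0
Task 3: 12→22, due 21, tardiness 1
Task 5: 22→30, due 10, tardiness 20
Task 4: 30→34, due 11, tardiness 23
Task 1: 34→36, due 19, tardiness 17
Sum = 0+1+20+23+17 = 61.

61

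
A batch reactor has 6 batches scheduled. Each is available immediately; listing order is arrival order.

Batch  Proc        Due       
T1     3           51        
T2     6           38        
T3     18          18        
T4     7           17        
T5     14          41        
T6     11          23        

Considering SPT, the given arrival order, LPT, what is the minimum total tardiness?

SPT (increasing processing time): T1 T2 T4 T6 T5 T3.
T1: 0→3, due 51, tardiness 0
T2: 3→9, due 38, tardiness 0
T4: 9→16, due 17, tardiness 0
T6: 16→27, due 23, tardiness 4
T5: 27→41, due 41, tardiness 0
T3: 41→59, due 18, tardiness 41
Sum = 0+0+0+4+0+41 = 45.
FIFO (arrival order): T1 T2 T3 T4 T5 T6.
T1: 0→3, due 51, tardiness 0
T2: 3→9, due 38, tardiness 0
T3: 9→27, due 18, tardiness 9
T4: 27→34, due 17, tardiness 17
T5: 34→48, due 41, tardiness 7
T6: 48→59, due 23, tardiness 36
Sum = 0+0+9+17+7+36 = 69.
LPT (decreasing processing time): T3 T5 T6 T4 T2 T1.
T3: 0→18, due 18, tardiness 0
T5: 18→32, due 41, tardiness 0
T6: 32→43, due 23, tardiness 20
T4: 43→50, due 17, tardiness 33
T2: 50→56, due 38, tardiness 18
T1: 56→59, due 51, tardiness 8
Sum = 0+0+20+33+18+8 = 79.
SPT 45, FIFO 69, LPT 79 → minimum 45.

45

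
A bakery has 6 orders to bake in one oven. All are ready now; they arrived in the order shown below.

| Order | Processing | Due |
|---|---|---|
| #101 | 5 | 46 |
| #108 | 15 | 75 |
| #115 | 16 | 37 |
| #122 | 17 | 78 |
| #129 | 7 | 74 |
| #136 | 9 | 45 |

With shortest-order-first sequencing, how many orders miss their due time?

SPT (increasing processing time): #101 #129 #136 #108 #115 #122.
#101: 0→5, due 46, tardiness 0
#129: 5→12, due 74, tardiness 0
#136: 12→21, due 45, tardiness 0
#108: 21→36, due 75, tardiness 0
#115: 36→52, due 37, tardiness 15
#122: 52→69, due 78, tardiness 0
Late orders: 1.

1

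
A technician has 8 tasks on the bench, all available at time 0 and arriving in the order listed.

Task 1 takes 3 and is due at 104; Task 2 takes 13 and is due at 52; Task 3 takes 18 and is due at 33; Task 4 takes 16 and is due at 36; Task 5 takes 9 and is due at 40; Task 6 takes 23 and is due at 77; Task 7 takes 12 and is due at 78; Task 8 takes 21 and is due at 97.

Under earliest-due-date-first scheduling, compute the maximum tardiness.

EDD (increasing due date): Task 3 Task 4 Task 5 Task 2 Task 6 Task 7 Task 8 Task 1.
Task 3: 0→18, due 33, tardiness 0
Task 4: 18→34, due 36, tardiness 0
Task 5: 34→43, due 40, tardiness 3
Task 2: 43→56, due 52, tardiness 4
Task 6: 56→79, due 77, tardiness 2
Task 7: 79→91, due 78, tardiness 13
Task 8: 91→112, due 97, tardiness 15
Task 1: 112→115, due 104, tardiness 11
Maximum = 15.

15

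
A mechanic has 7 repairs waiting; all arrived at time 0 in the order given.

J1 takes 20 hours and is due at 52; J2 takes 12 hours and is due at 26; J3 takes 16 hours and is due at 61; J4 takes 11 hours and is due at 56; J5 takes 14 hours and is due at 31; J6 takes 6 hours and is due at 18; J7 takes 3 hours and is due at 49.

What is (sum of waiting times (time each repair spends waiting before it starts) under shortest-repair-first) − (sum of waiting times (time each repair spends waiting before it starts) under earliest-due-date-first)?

SPT (increasing processing time): J7 J6 J4 J2 J5 J3 J1.
J7: waits 0, runs 0→3
J6: waits 3, runs 3→9
J4: waits 9, runs 9→20
J2: waits 20, runs 20→32
J5: waits 32, runs 32→46
J3: waits 46, runs 46→62
J1: waits 62, runs 62→82
Sum = 0+3+9+20+32+46+62 = 172.
EDD (increasing due date): J6 J2 J5 J7 J1 J4 J3.
J6: waits 0, runs 0→6
J2: waits 6, runs 6→18
J5: waits 18, runs 18→32
J7: waits 32, runs 32→35
J1: waits 35, runs 35→55
J4: waits 55, runs 55→66
J3: waits 66, runs 66→82
Sum = 0+6+18+32+35+55+66 = 212.
Difference = 172 − 212 = -40.

-40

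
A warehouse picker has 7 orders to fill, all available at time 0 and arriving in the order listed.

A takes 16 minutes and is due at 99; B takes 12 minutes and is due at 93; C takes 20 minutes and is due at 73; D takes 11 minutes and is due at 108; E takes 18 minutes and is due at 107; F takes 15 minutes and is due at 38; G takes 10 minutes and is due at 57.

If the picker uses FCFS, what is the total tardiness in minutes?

99

FIFO (arrival order): A B C D E F G.
A: 0→16, due 99, tardiness 0
B: 16→28, due 93, tardiness 0
C: 28→48, due 73, tardiness 0
D: 48→59, due 108, tardiness 0
E: 59→77, due 107, tardiness 0
F: 77→92, due 38, tardiness 54
G: 92→102, due 57, tardiness 45
Sum = 0+0+0+0+0+54+45 = 99.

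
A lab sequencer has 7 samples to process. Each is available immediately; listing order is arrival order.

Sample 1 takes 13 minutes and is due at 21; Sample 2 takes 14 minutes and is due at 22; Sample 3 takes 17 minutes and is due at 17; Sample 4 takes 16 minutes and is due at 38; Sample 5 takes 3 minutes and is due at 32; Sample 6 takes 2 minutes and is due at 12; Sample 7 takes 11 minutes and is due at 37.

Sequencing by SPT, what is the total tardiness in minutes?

SPT (increasing processing time): Sample 6 Sample 5 Sample 7 Sample 1 Sample 2 Sample 4 Sample 3.
Sample 6: 0→2, due 12, tardiness 0
Sample 5: 2→5, due 32, tardiness 0
Sample 7: 5→16, due 37, tardiness 0
Sample 1: 16→29, due 21, tardiness 8
Sample 2: 29→43, due 22, tardiness 21
Sample 4: 43→59, due 38, tardiness 21
Sample 3: 59→76, due 17, tardiness 59
Sum = 0+0+0+8+21+21+59 = 109.

109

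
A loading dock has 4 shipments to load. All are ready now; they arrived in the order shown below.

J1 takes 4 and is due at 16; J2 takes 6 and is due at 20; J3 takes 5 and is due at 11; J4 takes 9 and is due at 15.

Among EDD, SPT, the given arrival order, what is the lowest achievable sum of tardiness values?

6

EDD (increasing due date): J3 J4 J1 J2.
J3: 0→5, due 11, tardiness 0
J4: 5→14, due 15, tardiness 0
J1: 14→18, due 16, tardiness 2
J2: 18→24, due 20, tardiness 4
Sum = 0+0+2+4 = 6.
SPT (increasing processing time): J1 J3 J2 J4.
J1: 0→4, due 16, tardiness 0
J3: 4→9, due 11, tardiness 0
J2: 9→15, due 20, tardiness 0
J4: 15→24, due 15, tardiness 9
Sum = 0+0+0+9 = 9.
FIFO (arrival order): J1 J2 J3 J4.
J1: 0→4, due 16, tardiness 0
J2: 4→10, due 20, tardiness 0
J3: 10→15, due 11, tardiness 4
J4: 15→24, due 15, tardiness 9
Sum = 0+0+4+9 = 13.
EDD 6, SPT 9, FIFO 13 → minimum 6.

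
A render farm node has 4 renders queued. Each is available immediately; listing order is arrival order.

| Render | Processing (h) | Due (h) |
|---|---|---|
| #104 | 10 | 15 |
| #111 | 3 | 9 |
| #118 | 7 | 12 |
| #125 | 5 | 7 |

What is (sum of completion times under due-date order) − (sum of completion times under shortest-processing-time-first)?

2

EDD (increasing due date): #125 #111 #118 #104.
#125: 0→5
#111: 5→8
#118: 8→15
#104: 15→25
Sum = 5+8+15+25 = 53.
SPT (increasing processing time): #111 #125 #118 #104.
#111: 0→3
#125: 3→8
#118: 8→15
#104: 15→25
Sum = 3+8+15+25 = 51.
Difference = 53 − 51 = 2.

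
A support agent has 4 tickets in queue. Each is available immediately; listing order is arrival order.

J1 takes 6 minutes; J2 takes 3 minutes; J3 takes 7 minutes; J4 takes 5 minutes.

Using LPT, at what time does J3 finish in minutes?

7

LPT (decreasing processing time): J3 J1 J4 J2.
J3: 0→7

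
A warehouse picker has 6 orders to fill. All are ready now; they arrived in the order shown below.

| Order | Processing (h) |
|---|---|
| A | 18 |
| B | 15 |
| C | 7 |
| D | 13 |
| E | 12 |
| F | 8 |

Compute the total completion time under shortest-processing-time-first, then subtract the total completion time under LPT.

SPT (increasing processing time): C F E D B A.
C: 0→7
F: 7→15
E: 15→27
D: 27→40
B: 40→55
A: 55→73
Sum = 7+15+27+40+55+73 = 217.
LPT (decreasing processing time): A B D E F C.
A: 0→18
B: 18→33
D: 33→46
E: 46→58
F: 58→66
C: 66→73
Sum = 18+33+46+58+66+73 = 294.
Difference = 217 − 294 = -77.

-77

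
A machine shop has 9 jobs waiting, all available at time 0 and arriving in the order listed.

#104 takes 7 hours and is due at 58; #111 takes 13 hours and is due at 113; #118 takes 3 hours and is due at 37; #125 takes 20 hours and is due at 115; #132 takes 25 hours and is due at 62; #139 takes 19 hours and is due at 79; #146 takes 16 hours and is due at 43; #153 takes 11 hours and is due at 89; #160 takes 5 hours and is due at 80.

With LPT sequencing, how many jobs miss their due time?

LPT (decreasing processing time): #132 #125 #139 #146 #111 #153 #104 #160 #118.
#132: 0→25, due 62, tardiness 0
#125: 25→45, due 115, tardiness 0
#139: 45→64, due 79, tardiness 0
#146: 64→80, due 43, tardiness 37
#111: 80→93, due 113, tardiness 0
#153: 93→104, due 89, tardiness 15
#104: 104→111, due 58, tardiness 53
#160: 111→116, due 80, tardiness 36
#118: 116→119, due 37, tardiness 82
Late jobs: 5.

5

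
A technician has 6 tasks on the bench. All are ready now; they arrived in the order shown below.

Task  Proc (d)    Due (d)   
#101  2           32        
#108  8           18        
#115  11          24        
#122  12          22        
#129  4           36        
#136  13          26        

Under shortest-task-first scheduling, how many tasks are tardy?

3

SPT (increasing processing time): #101 #129 #108 #115 #122 #136.
#101: 0→2, due 32, tardiness 0
#129: 2→6, due 36, tardiness 0
#108: 6→14, due 18, tardiness 0
#115: 14→25, due 24, tardiness 1
#122: 25→37, due 22, tardiness 15
#136: 37→50, due 26, tardiness 24
Late tasks: 3.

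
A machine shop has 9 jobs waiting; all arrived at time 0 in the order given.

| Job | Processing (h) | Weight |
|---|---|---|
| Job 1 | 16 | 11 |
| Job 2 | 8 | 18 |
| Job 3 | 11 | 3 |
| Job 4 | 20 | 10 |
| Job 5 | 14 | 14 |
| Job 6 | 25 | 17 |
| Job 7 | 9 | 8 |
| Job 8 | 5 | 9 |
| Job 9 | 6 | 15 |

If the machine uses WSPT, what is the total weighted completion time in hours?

4732

WSPT (decreasing weight/processing-time ratio): Job 9 Job 2 Job 8 Job 5 Job 7 Job 1 Job 6 Job 4 Job 3.
Job 9: finishes 6, weight 15, w·C = 90
Job 2: finishes 14, weight 18, w·C = 252
Job 8: finishes 19, weight 9, w·C = 171
Job 5: finishes 33, weight 14, w·C = 462
Job 7: finishes 42, weight 8, w·C = 336
Job 1: finishes 58, weight 11, w·C = 638
Job 6: finishes 83, weight 17, w·C = 1411
Job 4: finishes 103, weight 10, w·C = 1030
Job 3: finishes 114, weight 3, w·C = 342
Sum = 90+252+171+462+336+638+1411+1030+342 = 4732.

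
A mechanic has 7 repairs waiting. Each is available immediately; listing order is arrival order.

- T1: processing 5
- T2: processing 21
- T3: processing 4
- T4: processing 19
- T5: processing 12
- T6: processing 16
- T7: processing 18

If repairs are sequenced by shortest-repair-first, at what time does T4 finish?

74

SPT (increasing processing time): T3 T1 T5 T6 T7 T4 T2.
T3: 0→4
T1: 4→9
T5: 9→21
T6: 21→37
T7: 37→55
T4: 55→74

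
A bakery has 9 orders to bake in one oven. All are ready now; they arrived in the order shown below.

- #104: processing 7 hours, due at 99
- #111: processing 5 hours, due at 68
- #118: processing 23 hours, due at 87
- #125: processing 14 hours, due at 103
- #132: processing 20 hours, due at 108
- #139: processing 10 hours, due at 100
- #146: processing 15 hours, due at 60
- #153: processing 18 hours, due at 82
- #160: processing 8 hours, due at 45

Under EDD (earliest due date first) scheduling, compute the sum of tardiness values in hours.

12

EDD (increasing due date): #160 #146 #111 #153 #118 #104 #139 #125 #132.
#160: 0→8, due 45, tardiness 0
#146: 8→23, due 60, tardiness 0
#111: 23→28, due 68, tardiness 0
#153: 28→46, due 82, tardiness 0
#118: 46→69, due 87, tardiness 0
#104: 69→76, due 99, tardiness 0
#139: 76→86, due 100, tardiness 0
#125: 86→100, due 103, tardiness 0
#132: 100→120, due 108, tardiness 12
Sum = 0+0+0+0+0+0+0+0+12 = 12.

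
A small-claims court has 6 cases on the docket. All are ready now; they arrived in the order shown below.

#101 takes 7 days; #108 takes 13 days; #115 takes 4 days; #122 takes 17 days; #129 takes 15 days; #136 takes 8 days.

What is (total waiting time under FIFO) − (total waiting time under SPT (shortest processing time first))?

35

FIFO (arrival order): #101 #108 #115 #122 #129 #136.
#101: waits 0, runs 0→7
#108: waits 7, runs 7→20
#115: waits 20, runs 20→24
#122: waits 24, runs 24→41
#129: waits 41, runs 41→56
#136: waits 56, runs 56→64
Sum = 0+7+20+24+41+56 = 148.
SPT (increasing processing time): #115 #101 #136 #108 #129 #122.
#115: waits 0, runs 0→4
#101: waits 4, runs 4→11
#136: waits 11, runs 11→19
#108: waits 19, runs 19→32
#129: waits 32, runs 32→47
#122: waits 47, runs 47→64
Sum = 0+4+11+19+32+47 = 113.
Difference = 148 − 113 = 35.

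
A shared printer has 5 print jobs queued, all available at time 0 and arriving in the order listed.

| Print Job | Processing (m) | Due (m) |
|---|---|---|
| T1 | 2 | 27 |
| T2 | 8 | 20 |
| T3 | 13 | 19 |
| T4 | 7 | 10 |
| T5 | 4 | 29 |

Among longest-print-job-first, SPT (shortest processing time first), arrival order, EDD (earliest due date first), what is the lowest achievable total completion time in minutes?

LPT (decreasing processing time): T3 T2 T4 T5 T1.
T3: 0→13
T2: 13→21
T4: 21→28
T5: 28→32
T1: 32→34
Sum = 13+21+28+32+34 = 128.
SPT (increasing processing time): T1 T5 T4 T2 T3.
T1: 0→2
T5: 2→6
T4: 6→13
T2: 13→21
T3: 21→34
Sum = 2+6+13+21+34 = 76.
FIFO (arrival order): T1 T2 T3 T4 T5.
T1: 0→2
T2: 2→10
T3: 10→23
T4: 23→30
T5: 30→34
Sum = 2+10+23+30+34 = 99.
EDD (increasing due date): T4 T3 T2 T1 T5.
T4: 0→7
T3: 7→20
T2: 20→28
T1: 28→30
T5: 30→34
Sum = 7+20+28+30+34 = 119.
LPT 128, SPT 76, FIFO 99, EDD 119 → minimum 76.

76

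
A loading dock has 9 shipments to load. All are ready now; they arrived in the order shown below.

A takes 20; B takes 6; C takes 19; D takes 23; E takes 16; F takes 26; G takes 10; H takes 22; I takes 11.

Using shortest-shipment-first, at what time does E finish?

43

SPT (increasing processing time): B G I E C A H D F.
B: 0→6
G: 6→16
I: 16→27
E: 27→43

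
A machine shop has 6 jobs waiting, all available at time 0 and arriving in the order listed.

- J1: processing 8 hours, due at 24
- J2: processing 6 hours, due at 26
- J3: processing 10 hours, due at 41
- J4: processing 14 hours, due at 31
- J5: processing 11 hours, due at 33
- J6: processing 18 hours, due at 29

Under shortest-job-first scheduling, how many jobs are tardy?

3

SPT (increasing processing time): J2 J1 J3 J5 J4 J6.
J2: 0→6, due 26, tardiness 0
J1: 6→14, due 24, tardiness 0
J3: 14→24, due 41, tardiness 0
J5: 24→35, due 33, tardiness 2
J4: 35→49, due 31, tardiness 18
J6: 49→67, due 29, tardiness 38
Late jobs: 3.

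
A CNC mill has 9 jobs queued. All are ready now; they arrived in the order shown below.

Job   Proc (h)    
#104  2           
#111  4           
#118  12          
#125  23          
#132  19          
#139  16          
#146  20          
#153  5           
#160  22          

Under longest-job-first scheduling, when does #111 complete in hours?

LPT (decreasing processing time): #125 #160 #146 #132 #139 #118 #153 #111 #104.
#125: 0→23
#160: 23→45
#146: 45→65
#132: 65→84
#139: 84→100
#118: 100→112
#153: 112→117
#111: 117→121

121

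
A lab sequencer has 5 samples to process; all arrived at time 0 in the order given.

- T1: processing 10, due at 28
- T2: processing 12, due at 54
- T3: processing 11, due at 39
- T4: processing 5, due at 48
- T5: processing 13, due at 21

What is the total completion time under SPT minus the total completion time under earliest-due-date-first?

-25

SPT (increasing processing time): T4 T1 T3 T2 T5.
T4: 0→5
T1: 5→15
T3: 15→26
T2: 26→38
T5: 38→51
Sum = 5+15+26+38+51 = 135.
EDD (increasing due date): T5 T1 T3 T4 T2.
T5: 0→13
T1: 13→23
T3: 23→34
T4: 34→39
T2: 39→51
Sum = 13+23+34+39+51 = 160.
Difference = 135 − 160 = -25.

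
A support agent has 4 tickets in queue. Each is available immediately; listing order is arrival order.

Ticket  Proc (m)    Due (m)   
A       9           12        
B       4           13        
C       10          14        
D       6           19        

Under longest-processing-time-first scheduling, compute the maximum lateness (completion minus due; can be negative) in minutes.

16

LPT (decreasing processing time): C A D B.
C: 0→10, due 14, lateness -4
A: 10→19, due 12, lateness 7
D: 19→25, due 19, lateness 6
B: 25→29, due 13, lateness 16
Maximum = 16.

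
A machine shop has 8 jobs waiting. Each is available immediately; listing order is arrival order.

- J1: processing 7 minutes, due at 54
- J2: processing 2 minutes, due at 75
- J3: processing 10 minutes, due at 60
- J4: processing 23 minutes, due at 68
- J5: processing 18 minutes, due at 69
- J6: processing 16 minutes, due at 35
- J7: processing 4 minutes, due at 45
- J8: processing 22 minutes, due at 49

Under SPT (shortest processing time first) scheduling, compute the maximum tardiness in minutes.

SPT (increasing processing time): J2 J7 J1 J3 J6 J5 J8 J4.
J2: 0→2, due 75, tardiness 0
J7: 2→6, due 45, tardiness 0
J1: 6→13, due 54, tardiness 0
J3: 13→23, due 60, tardiness 0
J6: 23→39, due 35, tardiness 4
J5: 39→57, due 69, tardiness 0
J8: 57→79, due 49, tardiness 30
J4: 79→102, due 68, tardiness 34
Maximum = 34.

34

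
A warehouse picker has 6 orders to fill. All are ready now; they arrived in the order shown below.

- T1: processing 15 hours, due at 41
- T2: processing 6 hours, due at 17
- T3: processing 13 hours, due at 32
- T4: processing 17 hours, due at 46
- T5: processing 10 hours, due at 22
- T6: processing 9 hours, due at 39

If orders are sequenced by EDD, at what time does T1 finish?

53

EDD (increasing due date): T2 T5 T3 T6 T1 T4.
T2: 0→6
T5: 6→16
T3: 16→29
T6: 29→38
T1: 38→53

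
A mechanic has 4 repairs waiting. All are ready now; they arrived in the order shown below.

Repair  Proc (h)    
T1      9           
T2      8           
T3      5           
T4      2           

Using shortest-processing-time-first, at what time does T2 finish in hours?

15

SPT (increasing processing time): T4 T3 T2 T1.
T4: 0→2
T3: 2→7
T2: 7→15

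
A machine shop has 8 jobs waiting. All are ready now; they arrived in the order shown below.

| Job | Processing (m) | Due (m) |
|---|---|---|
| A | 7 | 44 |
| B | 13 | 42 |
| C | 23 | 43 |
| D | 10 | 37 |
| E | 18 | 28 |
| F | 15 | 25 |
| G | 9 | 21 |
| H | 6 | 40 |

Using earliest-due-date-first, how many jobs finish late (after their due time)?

EDD (increasing due date): G F E D H B C A.
G: 0→9, due 21, tardiness 0
F: 9→24, due 25, tardiness 0
E: 24→42, due 28, tardiness 14
D: 42→52, due 37, tardiness 15
H: 52→58, due 40, tardiness 18
B: 58→71, due 42, tardiness 29
C: 71→94, due 43, tardiness 51
A: 94→101, due 44, tardiness 57
Late jobs: 6.

6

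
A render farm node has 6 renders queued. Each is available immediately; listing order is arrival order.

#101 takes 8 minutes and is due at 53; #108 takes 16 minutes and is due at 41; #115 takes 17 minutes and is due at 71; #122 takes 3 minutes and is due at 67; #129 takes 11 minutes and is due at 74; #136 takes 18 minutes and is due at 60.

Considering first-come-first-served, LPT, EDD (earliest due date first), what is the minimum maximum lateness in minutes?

-1

FIFO (arrival order): #101 #108 #115 #122 #129 #136.
#101: 0→8, due 53, lateness -45
#108: 8→24, due 41, lateness -17
#115: 24→41, due 71, lateness -30
#122: 41→44, due 67, lateness -23
#129: 44→55, due 74, lateness -19
#136: 55→73, due 60, lateness 13
Maximum = 13.
LPT (decreasing processing time): #136 #115 #108 #129 #101 #122.
#136: 0→18, due 60, lateness -42
#115: 18→35, due 71, lateness -36
#108: 35→51, due 41, lateness 10
#129: 51→62, due 74, lateness -12
#101: 62→70, due 53, lateness 17
#122: 70→73, due 67, lateness 6
Maximum = 17.
EDD (increasing due date): #108 #101 #136 #122 #115 #129.
#108: 0→16, due 41, lateness -25
#101: 16→24, due 53, lateness -29
#136: 24→42, due 60, lateness -18
#122: 42→45, due 67, lateness -22
#115: 45→62, due 71, lateness -9
#129: 62→73, due 74, lateness -1
Maximum = -1.
FIFO 13, LPT 17, EDD -1 → minimum -1.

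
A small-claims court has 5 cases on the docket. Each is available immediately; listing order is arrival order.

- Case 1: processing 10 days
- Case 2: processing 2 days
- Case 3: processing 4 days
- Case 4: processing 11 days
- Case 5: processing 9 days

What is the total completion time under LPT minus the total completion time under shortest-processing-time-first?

LPT (decreasing processing time): Case 4 Case 1 Case 5 Case 3 Case 2.
Case 4: 0→11
Case 1: 11→21
Case 5: 21→30
Case 3: 30→34
Case 2: 34→36
Sum = 11+21+30+34+36 = 132.
SPT (increasing processing time): Case 2 Case 3 Case 5 Case 1 Case 4.
Case 2: 0→2
Case 3: 2→6
Case 5: 6→15
Case 1: 15→25
Case 4: 25→36
Sum = 2+6+15+25+36 = 84.
Difference = 132 − 84 = 48.

48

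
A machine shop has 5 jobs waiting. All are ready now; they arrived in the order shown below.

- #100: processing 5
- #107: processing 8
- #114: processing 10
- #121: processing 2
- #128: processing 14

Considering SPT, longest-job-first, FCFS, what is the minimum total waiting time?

SPT (increasing processing time): #121 #100 #107 #114 #128.
#121: waits 0, runs 0→2
#100: waits 2, runs 2→7
#107: waits 7, runs 7→15
#114: waits 15, runs 15→25
#128: waits 25, runs 25→39
Sum = 0+2+7+15+25 = 49.
LPT (decreasing processing time): #128 #114 #107 #100 #121.
#128: waits 0, runs 0→14
#114: waits 14, runs 14→24
#107: waits 24, runs 24→32
#100: waits 32, runs 32→37
#121: waits 37, runs 37→39
Sum = 0+14+24+32+37 = 107.
FIFO (arrival order): #100 #107 #114 #121 #128.
#100: waits 0, runs 0→5
#107: waits 5, runs 5→13
#114: waits 13, runs 13→23
#121: waits 23, runs 23→25
#128: waits 25, runs 25→39
Sum = 0+5+13+23+25 = 66.
SPT 49, LPT 107, FIFO 66 → minimum 49.

49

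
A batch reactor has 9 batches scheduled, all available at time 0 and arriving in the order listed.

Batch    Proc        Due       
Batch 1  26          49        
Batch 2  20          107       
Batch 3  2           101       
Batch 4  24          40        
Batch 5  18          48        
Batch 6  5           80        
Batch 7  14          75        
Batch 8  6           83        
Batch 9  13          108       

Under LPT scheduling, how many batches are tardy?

LPT (decreasing processing time): Batch 1 Batch 4 Batch 2 Batch 5 Batch 7 Batch 9 Batch 8 Batch 6 Batch 3.
Batch 1: 0→26, due 49, tardiness 0
Batch 4: 26→50, due 40, tardiness 10
Batch 2: 50→70, due 107, tardiness 0
Batch 5: 70→88, due 48, tardiness 40
Batch 7: 88→102, due 75, tardiness 27
Batch 9: 102→115, due 108, tardiness 7
Batch 8: 115→121, due 83, tardiness 38
Batch 6: 121→126, due 80, tardiness 46
Batch 3: 126→128, due 101, tardiness 27
Late batches: 7.

7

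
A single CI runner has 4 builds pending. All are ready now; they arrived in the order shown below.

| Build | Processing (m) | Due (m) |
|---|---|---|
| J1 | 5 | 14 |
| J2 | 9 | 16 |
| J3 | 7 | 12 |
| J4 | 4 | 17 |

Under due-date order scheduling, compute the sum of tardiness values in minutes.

EDD (increasing due date): J3 J1 J2 J4.
J3: 0→7, due 12, tardiness 0
J1: 7→12, due 14, tardiness 0
J2: 12→21, due 16, tardiness 5
J4: 21→25, due 17, tardiness 8
Sum = 0+0+5+8 = 13.

13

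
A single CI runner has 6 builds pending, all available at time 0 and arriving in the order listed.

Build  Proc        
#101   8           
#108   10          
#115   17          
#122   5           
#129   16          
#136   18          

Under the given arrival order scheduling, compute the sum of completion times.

FIFO (arrival order): #101 #108 #115 #122 #129 #136.
#101: 0→8
#108: 8→18
#115: 18→35
#122: 35→40
#129: 40→56
#136: 56→74
Sum = 8+18+35+40+56+74 = 231.

231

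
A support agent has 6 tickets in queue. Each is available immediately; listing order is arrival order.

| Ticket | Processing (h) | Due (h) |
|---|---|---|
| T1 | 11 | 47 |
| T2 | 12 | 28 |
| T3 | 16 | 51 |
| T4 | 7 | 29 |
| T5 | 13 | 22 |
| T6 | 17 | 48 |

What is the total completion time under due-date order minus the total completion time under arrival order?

EDD (increasing due date): T5 T2 T4 T1 T6 T3.
T5: 0→13
T2: 13→25
T4: 25→32
T1: 32→43
T6: 43→60
T3: 60→76
Sum = 13+25+32+43+60+76 = 249.
FIFO (arrival order): T1 T2 T3 T4 T5 T6.
T1: 0→11
T2: 11→23
T3: 23→39
T4: 39→46
T5: 46→59
T6: 59→76
Sum = 11+23+39+46+59+76 = 254.
Difference = 249 − 254 = -5.

-5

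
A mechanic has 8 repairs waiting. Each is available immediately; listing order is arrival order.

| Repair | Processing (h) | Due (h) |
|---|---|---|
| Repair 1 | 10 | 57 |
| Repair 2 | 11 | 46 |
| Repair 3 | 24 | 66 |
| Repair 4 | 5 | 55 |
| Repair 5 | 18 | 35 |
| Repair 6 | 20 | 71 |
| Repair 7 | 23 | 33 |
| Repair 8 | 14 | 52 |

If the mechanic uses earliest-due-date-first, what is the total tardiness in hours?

EDD (increasing due date): Repair 7 Repair 5 Repair 2 Repair 8 Repair 4 Repair 1 Repair 3 Repair 6.
Repair 7: 0→23, due 33, tardiness 0
Repair 5: 23→41, due 35, tardiness 6
Repair 2: 41→52, due 46, tardiness 6
Repair 8: 52→66, due 52, tardiness 14
Repair 4: 66→71, due 55, tardiness 16
Repair 1: 71→81, due 57, tardiness 24
Repair 3: 81→105, due 66, tardiness 39
Repair 6: 105→125, due 71, tardiness 54
Sum = 0+6+6+14+16+24+39+54 = 159.

159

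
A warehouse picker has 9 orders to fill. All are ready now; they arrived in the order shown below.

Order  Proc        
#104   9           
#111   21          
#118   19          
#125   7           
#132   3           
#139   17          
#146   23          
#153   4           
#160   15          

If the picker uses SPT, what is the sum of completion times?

SPT (increasing processing time): #132 #153 #125 #104 #160 #139 #118 #111 #146.
#132: 0→3
#153: 3→7
#125: 7→14
#104: 14→23
#160: 23→38
#139: 38→55
#118: 55→74
#111: 74→95
#146: 95→118
Sum = 3+7+14+23+38+55+74+95+118 = 427.

427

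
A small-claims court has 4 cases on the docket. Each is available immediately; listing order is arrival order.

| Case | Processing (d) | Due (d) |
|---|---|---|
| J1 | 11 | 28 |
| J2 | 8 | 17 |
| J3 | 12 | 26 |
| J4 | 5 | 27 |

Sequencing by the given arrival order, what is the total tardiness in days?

FIFO (arrival order): J1 J2 J3 J4.
J1: 0→11, due 28, tardiness 0
J2: 11→19, due 17, tardiness 2
J3: 19→31, due 26, tardiness 5
J4: 31→36, due 27, tardiness 9
Sum = 0+2+5+9 = 16.

16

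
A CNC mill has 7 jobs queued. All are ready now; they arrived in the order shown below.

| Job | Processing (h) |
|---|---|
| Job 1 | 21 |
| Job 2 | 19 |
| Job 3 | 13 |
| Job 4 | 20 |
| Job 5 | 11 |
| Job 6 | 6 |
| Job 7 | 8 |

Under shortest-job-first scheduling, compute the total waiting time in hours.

SPT (increasing processing time): Job 6 Job 7 Job 5 Job 3 Job 2 Job 4 Job 1.
Job 6: waits 0, runs 0→6
Job 7: waits 6, runs 6→14
Job 5: waits 14, runs 14→25
Job 3: waits 25, runs 25→38
Job 2: waits 38, runs 38→57
Job 4: waits 57, runs 57→77
Job 1: waits 77, runs 77→98
Sum = 0+6+14+25+38+57+77 = 217.

217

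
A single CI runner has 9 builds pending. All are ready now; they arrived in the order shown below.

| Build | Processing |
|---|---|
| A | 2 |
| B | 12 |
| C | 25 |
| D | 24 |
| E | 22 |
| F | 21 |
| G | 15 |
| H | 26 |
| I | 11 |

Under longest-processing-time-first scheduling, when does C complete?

LPT (decreasing processing time): H C D E F G B I A.
H: 0→26
C: 26→51

51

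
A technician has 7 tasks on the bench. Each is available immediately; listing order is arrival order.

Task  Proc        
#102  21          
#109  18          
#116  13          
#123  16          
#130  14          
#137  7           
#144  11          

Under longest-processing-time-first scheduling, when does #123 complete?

LPT (decreasing processing time): #102 #109 #123 #130 #116 #144 #137.
#102: 0→21
#109: 21→39
#123: 39→55

55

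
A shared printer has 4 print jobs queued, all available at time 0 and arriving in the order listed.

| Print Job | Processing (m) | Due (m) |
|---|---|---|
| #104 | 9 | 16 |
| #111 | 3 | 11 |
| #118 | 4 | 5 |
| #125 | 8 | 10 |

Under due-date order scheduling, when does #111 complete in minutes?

EDD (increasing due date): #118 #125 #111 #104.
#118: 0→4
#125: 4→12
#111: 12→15

15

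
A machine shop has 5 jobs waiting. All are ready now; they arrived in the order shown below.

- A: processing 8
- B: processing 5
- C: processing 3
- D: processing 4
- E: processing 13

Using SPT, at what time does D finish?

SPT (increasing processing time): C D B A E.
C: 0→3
D: 3→7

7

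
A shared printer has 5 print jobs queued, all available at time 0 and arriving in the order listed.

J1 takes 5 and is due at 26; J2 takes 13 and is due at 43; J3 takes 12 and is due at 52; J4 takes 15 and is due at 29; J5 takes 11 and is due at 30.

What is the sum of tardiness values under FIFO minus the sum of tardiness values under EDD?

FIFO (arrival order): J1 J2 J3 J4 J5.
J1: 0→5, due 26, tardiness 0
J2: 5→18, due 43, tardiness 0
J3: 18→30, due 52, tardiness 0
J4: 30→45, due 29, tardiness 16
J5: 45→56, due 30, tardiness 26
Sum = 0+0+0+16+26 = 42.
EDD (increasing due date): J1 J4 J5 J2 J3.
J1: 0→5, due 26, tardiness 0
J4: 5→20, due 29, tardiness 0
J5: 20→31, due 30, tardiness 1
J2: 31→44, due 43, tardiness 1
J3: 44→56, due 52, tardiness 4
Sum = 0+0+1+1+4 = 6.
Difference = 42 − 6 = 36.

36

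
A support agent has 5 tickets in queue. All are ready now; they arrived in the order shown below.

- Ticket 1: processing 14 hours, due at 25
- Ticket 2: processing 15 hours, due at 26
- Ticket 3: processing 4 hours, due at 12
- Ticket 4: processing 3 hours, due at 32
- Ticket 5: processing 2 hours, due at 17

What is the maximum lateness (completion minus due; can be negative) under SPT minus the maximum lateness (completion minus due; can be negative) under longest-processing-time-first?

SPT (increasing processing time): Ticket 5 Ticket 4 Ticket 3 Ticket 1 Ticket 2.
Ticket 5: 0→2, due 17, lateness -15
Ticket 4: 2→5, due 32, lateness -27
Ticket 3: 5→9, due 12, lateness -3
Ticket 1: 9→23, due 25, lateness -2
Ticket 2: 23→38, due 26, lateness 12
Maximum = 12.
LPT (decreasing processing time): Ticket 2 Ticket 1 Ticket 3 Ticket 4 Ticket 5.
Ticket 2: 0→15, due 26, lateness -11
Ticket 1: 15→29, due 25, lateness 4
Ticket 3: 29→33, due 12, lateness 21
Ticket 4: 33→36, due 32, lateness 4
Ticket 5: 36→38, due 17, lateness 21
Maximum = 21.
Difference = 12 − 21 = -9.

-9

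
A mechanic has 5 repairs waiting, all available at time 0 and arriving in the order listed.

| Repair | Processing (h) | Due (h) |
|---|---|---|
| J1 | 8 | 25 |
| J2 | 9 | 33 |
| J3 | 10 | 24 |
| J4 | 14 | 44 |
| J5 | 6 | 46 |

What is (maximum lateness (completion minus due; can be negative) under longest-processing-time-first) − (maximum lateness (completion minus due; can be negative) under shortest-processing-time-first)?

LPT (decreasing processing time): J4 J3 J2 J1 J5.
J4: 0→14, due 44, lateness -30
J3: 14→24, due 24, lateness 0
J2: 24→33, due 33, lateness 0
J1: 33→41, due 25, lateness 16
J5: 41→47, due 46, lateness 1
Maximum = 16.
SPT (increasing processing time): J5 J1 J2 J3 J4.
J5: 0→6, due 46, lateness -40
J1: 6→14, due 25, lateness -11
J2: 14→23, due 33, lateness -10
J3: 23→33, due 24, lateness 9
J4: 33→47, due 44, lateness 3
Maximum = 9.
Difference = 16 − 9 = 7.

7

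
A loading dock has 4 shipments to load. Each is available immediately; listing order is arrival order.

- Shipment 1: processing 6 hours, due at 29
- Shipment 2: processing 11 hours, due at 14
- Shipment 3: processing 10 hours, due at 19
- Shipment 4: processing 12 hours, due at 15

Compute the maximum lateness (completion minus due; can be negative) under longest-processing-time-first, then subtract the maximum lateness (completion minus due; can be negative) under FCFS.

LPT (decreasing processing time): Shipment 4 Shipment 2 Shipment 3 Shipment 1.
Shipment 4: 0→12, due 15, lateness -3
Shipment 2: 12→23, due 14, lateness 9
Shipment 3: 23→33, due 19, lateness 14
Shipment 1: 33→39, due 29, lateness 10
Maximum = 14.
FIFO (arrival order): Shipment 1 Shipment 2 Shipment 3 Shipment 4.
Shipment 1: 0→6, due 29, lateness -23
Shipment 2: 6→17, due 14, lateness 3
Shipment 3: 17→27, due 19, lateness 8
Shipment 4: 27→39, due 15, lateness 24
Maximum = 24.
Difference = 14 − 24 = -10.

-10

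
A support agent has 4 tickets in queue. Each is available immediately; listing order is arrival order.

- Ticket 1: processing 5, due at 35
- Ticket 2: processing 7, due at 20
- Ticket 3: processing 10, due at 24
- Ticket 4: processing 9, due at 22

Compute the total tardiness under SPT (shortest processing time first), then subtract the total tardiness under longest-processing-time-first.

SPT (increasing processing time): Ticket 1 Ticket 2 Ticket 4 Ticket 3.
Ticket 1: 0→5, due 35, tardiness 0
Ticket 2: 5→12, due 20, tardiness 0
Ticket 4: 12→21, due 22, tardiness 0
Ticket 3: 21→31, due 24, tardiness 7
Sum = 0+0+0+7 = 7.
LPT (decreasing processing time): Ticket 3 Ticket 4 Ticket 2 Ticket 1.
Ticket 3: 0→10, due 24, tardiness 0
Ticket 4: 10→19, due 22, tardiness 0
Ticket 2: 19→26, due 20, tardiness 6
Ticket 1: 26→31, due 35, tardiness 0
Sum = 0+0+6+0 = 6.
Difference = 7 − 6 = 1.

1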